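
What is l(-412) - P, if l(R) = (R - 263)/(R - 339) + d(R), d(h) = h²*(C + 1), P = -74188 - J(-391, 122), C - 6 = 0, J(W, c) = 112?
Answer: 948144183/751 ≈ 1.2625e+6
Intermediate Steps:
C = 6 (C = 6 + 0 = 6)
P = -74300 (P = -74188 - 1*112 = -74188 - 112 = -74300)
d(h) = 7*h² (d(h) = h²*(6 + 1) = h²*7 = 7*h²)
l(R) = 7*R² + (-263 + R)/(-339 + R) (l(R) = (R - 263)/(R - 339) + 7*R² = (-263 + R)/(-339 + R) + 7*R² = 7*R² + (-263 + R)/(-339 + R))
l(-412) - P = (-263 - 412 - 2373*(-412)² + 7*(-412)³)/(-339 - 412) - 1*(-74300) = (-263 - 412 - 2373*169744 + 7*(-69934528))/(-751) + 74300 = -(-263 - 412 - 402802512 - 489541696)/751 + 74300 = -1/751*(-892344883) + 74300 = 892344883/751 + 74300 = 948144183/751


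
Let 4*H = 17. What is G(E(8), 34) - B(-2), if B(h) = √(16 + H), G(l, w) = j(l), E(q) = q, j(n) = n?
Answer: 7/2 ≈ 3.5000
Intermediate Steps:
H = 17/4 (H = (¼)*17 = 17/4 ≈ 4.2500)
G(l, w) = l
B(h) = 9/2 (B(h) = √(16 + 17/4) = √(81/4) = 9/2)
G(E(8), 34) - B(-2) = 8 - 1*9/2 = 8 - 9/2 = 7/2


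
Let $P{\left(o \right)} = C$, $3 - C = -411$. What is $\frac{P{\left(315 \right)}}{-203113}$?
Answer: $- \frac{18}{8831} \approx -0.0020383$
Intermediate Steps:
$C = 414$ ($C = 3 - -411 = 3 + 411 = 414$)
$P{\left(o \right)} = 414$
$\frac{P{\left(315 \right)}}{-203113} = \frac{414}{-203113} = 414 \left(- \frac{1}{203113}\right) = - \frac{18}{8831}$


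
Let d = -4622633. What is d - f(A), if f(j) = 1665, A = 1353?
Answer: -4624298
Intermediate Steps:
d - f(A) = -4622633 - 1*1665 = -4622633 - 1665 = -4624298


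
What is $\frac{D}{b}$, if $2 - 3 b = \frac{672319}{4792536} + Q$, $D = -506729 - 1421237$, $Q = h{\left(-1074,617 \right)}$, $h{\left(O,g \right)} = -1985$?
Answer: $- \frac{27719539385328}{9522096713} \approx -2911.1$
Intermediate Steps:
$Q = -1985$
$D = -1927966$ ($D = -506729 - 1421237 = -1927966$)
$b = \frac{9522096713}{14377608}$ ($b = \frac{2}{3} - \frac{\frac{672319}{4792536} - 1985}{3} = \frac{2}{3} - - \frac{9512511641}{14377608} = \frac{2}{3} + \frac{9512511641}{14377608} = \frac{9522096713}{14377608} \approx 662.29$)
$\frac{D}{b} = - \frac{1927966}{\frac{9522096713}{14377608}} = \left(-1927966\right) \frac{14377608}{9522096713} = - \frac{27719539385328}{9522096713}$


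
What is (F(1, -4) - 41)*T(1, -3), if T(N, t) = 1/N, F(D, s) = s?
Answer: -45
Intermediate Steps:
(F(1, -4) - 41)*T(1, -3) = (-4 - 41)/1 = -45*1 = -45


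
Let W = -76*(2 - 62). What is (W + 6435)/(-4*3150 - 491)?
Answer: -10995/13091 ≈ -0.83989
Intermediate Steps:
W = 4560 (W = -76*(-60) = 4560)
(W + 6435)/(-4*3150 - 491) = (4560 + 6435)/(-4*3150 - 491) = 10995/(-12600 - 491) = 10995/(-13091) = 10995*(-1/13091) = -10995/13091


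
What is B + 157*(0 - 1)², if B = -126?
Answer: 31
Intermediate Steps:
B + 157*(0 - 1)² = -126 + 157*(0 - 1)² = -126 + 157*(-1)² = -126 + 157*1 = -126 + 157 = 31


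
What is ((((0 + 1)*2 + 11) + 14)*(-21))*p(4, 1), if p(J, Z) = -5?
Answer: 2835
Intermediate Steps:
((((0 + 1)*2 + 11) + 14)*(-21))*p(4, 1) = ((((0 + 1)*2 + 11) + 14)*(-21))*(-5) = (((1*2 + 11) + 14)*(-21))*(-5) = (((2 + 11) + 14)*(-21))*(-5) = ((13 + 14)*(-21))*(-5) = (27*(-21))*(-5) = -567*(-5) = 2835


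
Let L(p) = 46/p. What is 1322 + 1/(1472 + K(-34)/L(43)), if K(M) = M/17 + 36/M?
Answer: 759402139/574434 ≈ 1322.0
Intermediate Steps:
K(M) = 36/M + M/17 (K(M) = M*(1/17) + 36/M = M/17 + 36/M = 36/M + M/17)
1322 + 1/(1472 + K(-34)/L(43)) = 1322 + 1/(1472 + (36/(-34) + (1/17)*(-34))/((46/43))) = 1322 + 1/(1472 + (36*(-1/34) - 2)/((46*(1/43)))) = 1322 + 1/(1472 + (-18/17 - 2)/(46/43)) = 1322 + 1/(1472 - 52/17*43/46) = 1322 + 1/(1472 - 1118/391) = 1322 + 1/(574434/391) = 1322 + 391/574434 = 759402139/574434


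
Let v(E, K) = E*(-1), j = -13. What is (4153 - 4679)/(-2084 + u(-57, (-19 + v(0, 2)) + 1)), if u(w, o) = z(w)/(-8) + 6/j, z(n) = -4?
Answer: 13676/54183 ≈ 0.25240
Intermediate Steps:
v(E, K) = -E
u(w, o) = 1/26 (u(w, o) = -4/(-8) + 6/(-13) = -4*(-⅛) + 6*(-1/13) = ½ - 6/13 = 1/26)
(4153 - 4679)/(-2084 + u(-57, (-19 + v(0, 2)) + 1)) = (4153 - 4679)/(-2084 + 1/26) = -526/(-54183/26) = -526*(-26/54183) = 13676/54183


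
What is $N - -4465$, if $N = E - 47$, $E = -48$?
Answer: $4370$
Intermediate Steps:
$N = -95$ ($N = -48 - 47 = -95$)
$N - -4465 = -95 - -4465 = -95 + 4465 = 4370$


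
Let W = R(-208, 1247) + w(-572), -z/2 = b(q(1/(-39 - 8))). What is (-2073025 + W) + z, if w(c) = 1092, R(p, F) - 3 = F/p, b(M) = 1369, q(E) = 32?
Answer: -431532191/208 ≈ -2.0747e+6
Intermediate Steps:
R(p, F) = 3 + F/p
z = -2738 (z = -2*1369 = -2738)
W = 226513/208 (W = (3 + 1247/(-208)) + 1092 = (3 + 1247*(-1/208)) + 1092 = (3 - 1247/208) + 1092 = -623/208 + 1092 = 226513/208 ≈ 1089.0)
(-2073025 + W) + z = (-2073025 + 226513/208) - 2738 = -430962687/208 - 2738 = -431532191/208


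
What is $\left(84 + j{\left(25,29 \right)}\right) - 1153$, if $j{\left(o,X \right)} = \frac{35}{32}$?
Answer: $- \frac{34173}{32} \approx -1067.9$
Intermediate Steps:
$j{\left(o,X \right)} = \frac{35}{32}$ ($j{\left(o,X \right)} = 35 \cdot \frac{1}{32} = \frac{35}{32}$)
$\left(84 + j{\left(25,29 \right)}\right) - 1153 = \left(84 + \frac{35}{32}\right) - 1153 = \frac{2723}{32} - 1153 = - \frac{34173}{32}$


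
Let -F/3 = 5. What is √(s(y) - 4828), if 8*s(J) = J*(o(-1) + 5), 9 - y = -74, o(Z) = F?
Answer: I*√19727/2 ≈ 70.226*I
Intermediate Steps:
F = -15 (F = -3*5 = -15)
o(Z) = -15
y = 83 (y = 9 - 1*(-74) = 9 + 74 = 83)
s(J) = -5*J/4 (s(J) = (J*(-15 + 5))/8 = (J*(-10))/8 = (-10*J)/8 = -5*J/4)
√(s(y) - 4828) = √(-5/4*83 - 4828) = √(-415/4 - 4828) = √(-19727/4) = I*√19727/2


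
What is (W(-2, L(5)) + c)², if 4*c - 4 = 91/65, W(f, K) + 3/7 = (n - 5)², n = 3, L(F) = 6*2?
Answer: 474721/19600 ≈ 24.220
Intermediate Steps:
L(F) = 12
W(f, K) = 25/7 (W(f, K) = -3/7 + (3 - 5)² = -3/7 + (-2)² = -3/7 + 4 = 25/7)
c = 27/20 (c = 1 + (91/65)/4 = 1 + (91*(1/65))/4 = 1 + (¼)*(7/5) = 1 + 7/20 = 27/20 ≈ 1.3500)
(W(-2, L(5)) + c)² = (25/7 + 27/20)² = (689/140)² = 474721/19600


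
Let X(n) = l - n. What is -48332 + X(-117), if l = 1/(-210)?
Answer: -10125151/210 ≈ -48215.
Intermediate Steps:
l = -1/210 ≈ -0.0047619
X(n) = -1/210 - n
-48332 + X(-117) = -48332 + (-1/210 - 1*(-117)) = -48332 + (-1/210 + 117) = -48332 + 24569/210 = -10125151/210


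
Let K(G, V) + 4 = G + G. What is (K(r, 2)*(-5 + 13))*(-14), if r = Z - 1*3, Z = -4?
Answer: 2016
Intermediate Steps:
r = -7 (r = -4 - 1*3 = -4 - 3 = -7)
K(G, V) = -4 + 2*G (K(G, V) = -4 + (G + G) = -4 + 2*G)
(K(r, 2)*(-5 + 13))*(-14) = ((-4 + 2*(-7))*(-5 + 13))*(-14) = ((-4 - 14)*8)*(-14) = -18*8*(-14) = -144*(-14) = 2016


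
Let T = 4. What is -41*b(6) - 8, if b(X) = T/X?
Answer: -106/3 ≈ -35.333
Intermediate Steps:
b(X) = 4/X
-41*b(6) - 8 = -164/6 - 8 = -41*⅔ - 8 = -82/3 - 8 = -106/3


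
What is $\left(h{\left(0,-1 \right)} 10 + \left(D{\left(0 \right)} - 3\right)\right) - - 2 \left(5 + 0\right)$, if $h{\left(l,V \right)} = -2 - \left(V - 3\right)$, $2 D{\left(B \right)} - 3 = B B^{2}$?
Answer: $\frac{57}{2} \approx 28.5$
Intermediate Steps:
$D{\left(B \right)} = \frac{3}{2} + \frac{B^{3}}{2}$ ($D{\left(B \right)} = \frac{3}{2} + \frac{B B^{2}}{2} = \frac{3}{2} + \frac{B^{3}}{2}$)
$h{\left(l,V \right)} = 1 - V$ ($h{\left(l,V \right)} = -2 - \left(V - 3\right) = -2 - \left(-3 + V\right) = 1 - V$)
$\left(h{\left(0,-1 \right)} 10 + \left(D{\left(0 \right)} - 3\right)\right) - - 2 \left(5 + 0\right) = \left(\left(1 - -1\right) 10 + \left(\left(\frac{3}{2} + \frac{0^{3}}{2}\right) - 3\right)\right) - - 2 \left(5 + 0\right) = \left(\left(1 + 1\right) 10 + \left(\left(\frac{3}{2} + \frac{1}{2} \cdot 0\right) - 3\right)\right) - \left(-2\right) 5 = \left(2 \cdot 10 + \left(\left(\frac{3}{2} + 0\right) - 3\right)\right) - -10 = \left(20 + \left(\frac{3}{2} - 3\right)\right) + 10 = \left(20 - \frac{3}{2}\right) + 10 = \frac{37}{2} + 10 = \frac{57}{2}$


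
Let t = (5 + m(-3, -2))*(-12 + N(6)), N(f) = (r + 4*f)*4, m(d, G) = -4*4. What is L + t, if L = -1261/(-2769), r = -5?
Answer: -149855/213 ≈ -703.54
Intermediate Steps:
m(d, G) = -16
N(f) = -20 + 16*f (N(f) = (-5 + 4*f)*4 = -20 + 16*f)
L = 97/213 (L = -1261*(-1/2769) = 97/213 ≈ 0.45540)
t = -704 (t = (5 - 16)*(-12 + (-20 + 16*6)) = -11*(-12 + (-20 + 96)) = -11*(-12 + 76) = -11*64 = -704)
L + t = 97/213 - 704 = -149855/213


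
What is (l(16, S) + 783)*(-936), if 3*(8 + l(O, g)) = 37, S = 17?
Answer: -736944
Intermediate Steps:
l(O, g) = 13/3 (l(O, g) = -8 + (⅓)*37 = -8 + 37/3 = 13/3)
(l(16, S) + 783)*(-936) = (13/3 + 783)*(-936) = (2362/3)*(-936) = -736944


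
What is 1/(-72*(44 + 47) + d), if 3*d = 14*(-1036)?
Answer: -3/34160 ≈ -8.7822e-5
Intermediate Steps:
d = -14504/3 (d = (14*(-1036))/3 = (⅓)*(-14504) = -14504/3 ≈ -4834.7)
1/(-72*(44 + 47) + d) = 1/(-72*(44 + 47) - 14504/3) = 1/(-72*91 - 14504/3) = 1/(-8*819 - 14504/3) = 1/(-6552 - 14504/3) = 1/(-34160/3) = -3/34160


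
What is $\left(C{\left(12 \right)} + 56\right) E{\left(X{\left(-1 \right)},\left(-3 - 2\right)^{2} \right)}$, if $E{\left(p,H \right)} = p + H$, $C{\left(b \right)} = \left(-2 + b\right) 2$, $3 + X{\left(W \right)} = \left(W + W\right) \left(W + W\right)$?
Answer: $1976$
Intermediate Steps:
$X{\left(W \right)} = -3 + 4 W^{2}$ ($X{\left(W \right)} = -3 + \left(W + W\right) \left(W + W\right) = -3 + 2 W 2 W = -3 + 4 W^{2}$)
$C{\left(b \right)} = -4 + 2 b$
$E{\left(p,H \right)} = H + p$
$\left(C{\left(12 \right)} + 56\right) E{\left(X{\left(-1 \right)},\left(-3 - 2\right)^{2} \right)} = \left(\left(-4 + 2 \cdot 12\right) + 56\right) \left(\left(-3 - 2\right)^{2} - \left(3 - 4 \left(-1\right)^{2}\right)\right) = \left(\left(-4 + 24\right) + 56\right) \left(\left(-5\right)^{2} + \left(-3 + 4 \cdot 1\right)\right) = \left(20 + 56\right) \left(25 + \left(-3 + 4\right)\right) = 76 \left(25 + 1\right) = 76 \cdot 26 = 1976$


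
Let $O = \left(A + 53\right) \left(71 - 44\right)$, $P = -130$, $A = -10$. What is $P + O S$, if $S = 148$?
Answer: $171698$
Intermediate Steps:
$O = 1161$ ($O = \left(-10 + 53\right) \left(71 - 44\right) = 43 \cdot 27 = 1161$)
$P + O S = -130 + 1161 \cdot 148 = -130 + 171828 = 171698$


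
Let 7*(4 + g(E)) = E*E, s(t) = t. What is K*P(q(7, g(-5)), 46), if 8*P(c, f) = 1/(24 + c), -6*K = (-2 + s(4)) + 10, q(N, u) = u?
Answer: -7/660 ≈ -0.010606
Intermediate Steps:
g(E) = -4 + E**2/7 (g(E) = -4 + (E*E)/7 = -4 + E**2/7)
K = -2 (K = -((-2 + 4) + 10)/6 = -(2 + 10)/6 = -1/6*12 = -2)
P(c, f) = 1/(8*(24 + c))
K*P(q(7, g(-5)), 46) = -1/(4*(24 + (-4 + (1/7)*(-5)**2))) = -1/(4*(24 + (-4 + (1/7)*25))) = -1/(4*(24 + (-4 + 25/7))) = -1/(4*(24 - 3/7)) = -1/(4*165/7) = -7/(4*165) = -2*7/1320 = -7/660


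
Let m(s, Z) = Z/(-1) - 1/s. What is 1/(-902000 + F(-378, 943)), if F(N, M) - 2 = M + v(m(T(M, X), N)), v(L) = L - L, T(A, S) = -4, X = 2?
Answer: -1/901055 ≈ -1.1098e-6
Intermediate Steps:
m(s, Z) = -Z - 1/s (m(s, Z) = Z*(-1) - 1/s = -Z - 1/s)
v(L) = 0
F(N, M) = 2 + M (F(N, M) = 2 + (M + 0) = 2 + M)
1/(-902000 + F(-378, 943)) = 1/(-902000 + (2 + 943)) = 1/(-902000 + 945) = 1/(-901055) = -1/901055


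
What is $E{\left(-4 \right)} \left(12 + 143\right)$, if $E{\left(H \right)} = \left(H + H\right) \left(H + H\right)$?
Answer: $9920$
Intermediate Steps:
$E{\left(H \right)} = 4 H^{2}$ ($E{\left(H \right)} = 2 H 2 H = 4 H^{2}$)
$E{\left(-4 \right)} \left(12 + 143\right) = 4 \left(-4\right)^{2} \left(12 + 143\right) = 4 \cdot 16 \cdot 155 = 64 \cdot 155 = 9920$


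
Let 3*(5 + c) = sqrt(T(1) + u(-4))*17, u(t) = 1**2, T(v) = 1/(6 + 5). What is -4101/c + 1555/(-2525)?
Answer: -341818766/167155 - 139434*sqrt(33)/331 ≈ -4464.8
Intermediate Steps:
T(v) = 1/11
u(t) = 1
c = -5 + 34*sqrt(33)/33 (c = -5 + (sqrt(1/11 + 1)*17)/3 = -5 + (sqrt(12/11)*17)/3 = -5 + ((2*sqrt(33)/11)*17)/3 = -5 + (34*sqrt(33)/11)/3 = -5 + 34*sqrt(33)/33 ≈ 0.91864)
-4101/c + 1555/(-2525) = -4101/(-5 + 34*sqrt(33)/33) + 1555/(-2525) = -4101/(-5 + 34*sqrt(33)/33) + 1555*(-1/2525) = -4101/(-5 + 34*sqrt(33)/33) - 311/505 = -311/505 - 4101/(-5 + 34*sqrt(33)/33)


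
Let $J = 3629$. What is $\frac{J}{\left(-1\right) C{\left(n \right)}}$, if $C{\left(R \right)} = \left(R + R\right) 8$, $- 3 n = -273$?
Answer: $- \frac{3629}{1456} \approx -2.4924$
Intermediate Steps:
$n = 91$ ($n = \left(- \frac{1}{3}\right) \left(-273\right) = 91$)
$C{\left(R \right)} = 16 R$ ($C{\left(R \right)} = 2 R 8 = 16 R$)
$\frac{J}{\left(-1\right) C{\left(n \right)}} = \frac{3629}{\left(-1\right) 16 \cdot 91} = \frac{3629}{\left(-1\right) 1456} = \frac{3629}{-1456} = 3629 \left(- \frac{1}{1456}\right) = - \frac{3629}{1456}$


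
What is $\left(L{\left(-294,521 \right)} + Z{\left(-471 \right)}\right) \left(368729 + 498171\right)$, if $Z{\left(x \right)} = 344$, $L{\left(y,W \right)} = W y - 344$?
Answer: $-132786540600$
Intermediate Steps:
$L{\left(y,W \right)} = -344 + W y$
$\left(L{\left(-294,521 \right)} + Z{\left(-471 \right)}\right) \left(368729 + 498171\right) = \left(\left(-344 + 521 \left(-294\right)\right) + 344\right) \left(368729 + 498171\right) = \left(\left(-344 - 153174\right) + 344\right) 866900 = \left(-153518 + 344\right) 866900 = \left(-153174\right) 866900 = -132786540600$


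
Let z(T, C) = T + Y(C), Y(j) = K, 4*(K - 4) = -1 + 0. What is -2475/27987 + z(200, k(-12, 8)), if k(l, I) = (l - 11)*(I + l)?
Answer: 7599835/37316 ≈ 203.66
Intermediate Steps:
K = 15/4 (K = 4 + (-1 + 0)/4 = 4 + (¼)*(-1) = 4 - ¼ = 15/4 ≈ 3.7500)
Y(j) = 15/4
k(l, I) = (-11 + l)*(I + l)
z(T, C) = 15/4 + T (z(T, C) = T + 15/4 = 15/4 + T)
-2475/27987 + z(200, k(-12, 8)) = -2475/27987 + (15/4 + 200) = -2475*1/27987 + 815/4 = -825/9329 + 815/4 = 7599835/37316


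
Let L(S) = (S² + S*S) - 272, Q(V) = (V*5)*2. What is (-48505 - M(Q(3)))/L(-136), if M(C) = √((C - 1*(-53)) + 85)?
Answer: -9701/7344 - √42/18360 ≈ -1.3213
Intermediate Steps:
Q(V) = 10*V (Q(V) = (5*V)*2 = 10*V)
M(C) = √(138 + C) (M(C) = √((C + 53) + 85) = √((53 + C) + 85) = √(138 + C))
L(S) = -272 + 2*S² (L(S) = (S² + S²) - 272 = 2*S² - 272 = -272 + 2*S²)
(-48505 - M(Q(3)))/L(-136) = (-48505 - √(138 + 10*3))/(-272 + 2*(-136)²) = (-48505 - √(138 + 30))/(-272 + 2*18496) = (-48505 - √168)/(-272 + 36992) = (-48505 - 2*√42)/36720 = (-48505 - 2*√42)*(1/36720) = -9701/7344 - √42/18360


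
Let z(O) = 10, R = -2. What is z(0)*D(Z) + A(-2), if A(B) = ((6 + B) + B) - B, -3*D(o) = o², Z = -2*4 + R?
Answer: -988/3 ≈ -329.33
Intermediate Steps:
Z = -10 (Z = -2*4 - 2 = -8 - 2 = -10)
D(o) = -o²/3
A(B) = 6 + B (A(B) = (6 + 2*B) - B = 6 + B)
z(0)*D(Z) + A(-2) = 10*(-⅓*(-10)²) + (6 - 2) = 10*(-⅓*100) + 4 = 10*(-100/3) + 4 = -1000/3 + 4 = -988/3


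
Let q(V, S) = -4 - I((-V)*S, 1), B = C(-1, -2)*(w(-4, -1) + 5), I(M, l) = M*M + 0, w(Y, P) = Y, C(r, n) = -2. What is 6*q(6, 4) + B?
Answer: -3482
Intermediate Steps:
I(M, l) = M**2 (I(M, l) = M**2 + 0 = M**2)
B = -2 (B = -2*(-4 + 5) = -2*1 = -2)
q(V, S) = -4 - S**2*V**2 (q(V, S) = -4 - ((-V)*S)**2 = -4 - (-S*V)**2 = -4 - S**2*V**2)
6*q(6, 4) + B = 6*(-4 - 1*4**2*6**2) - 2 = 6*(-4 - 1*16*36) - 2 = 6*(-4 - 576) - 2 = 6*(-580) - 2 = -3480 - 2 = -3482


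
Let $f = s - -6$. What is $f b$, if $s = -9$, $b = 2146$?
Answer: $-6438$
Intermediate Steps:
$f = -3$ ($f = -9 - -6 = -9 + 6 = -3$)
$f b = \left(-3\right) 2146 = -6438$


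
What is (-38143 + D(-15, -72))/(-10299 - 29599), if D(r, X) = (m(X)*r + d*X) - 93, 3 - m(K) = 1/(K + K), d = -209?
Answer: 1115189/1915104 ≈ 0.58231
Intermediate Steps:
m(K) = 3 - 1/(2*K) (m(K) = 3 - 1/(K + K) = 3 - 1/(2*K))
D(r, X) = -93 - 209*X + r*(3 - 1/(2*X)) (D(r, X) = ((3 - 1/(2*X))*r - 209*X) - 93 = (r*(3 - 1/(2*X)) - 209*X) - 93 = (-209*X + r*(3 - 1/(2*X))) - 93 = -93 - 209*X + r*(3 - 1/(2*X)))
(-38143 + D(-15, -72))/(-10299 - 29599) = (-38143 + (-93 - 209*(-72) + 3*(-15) - 1/2*(-15)/(-72)))/(-10299 - 29599) = (-38143 + (-93 + 15048 - 45 - 1/2*(-15)*(-1/72)))/(-39898) = (-38143 + (-93 + 15048 - 45 - 5/48))*(-1/39898) = (-38143 + 715675/48)*(-1/39898) = -1115189/48*(-1/39898) = 1115189/1915104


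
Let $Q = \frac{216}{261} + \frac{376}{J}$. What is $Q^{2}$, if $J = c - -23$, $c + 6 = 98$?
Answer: $\frac{186704896}{11122225} \approx 16.787$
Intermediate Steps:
$c = 92$ ($c = -6 + 98 = 92$)
$J = 115$ ($J = 92 - -23 = 92 + 23 = 115$)
$Q = \frac{13664}{3335}$ ($Q = \frac{216}{261} + \frac{376}{115} = 216 \cdot \frac{1}{261} + 376 \cdot \frac{1}{115} = \frac{24}{29} + \frac{376}{115} = \frac{13664}{3335} \approx 4.0972$)
$Q^{2} = \left(\frac{13664}{3335}\right)^{2} = \frac{186704896}{11122225}$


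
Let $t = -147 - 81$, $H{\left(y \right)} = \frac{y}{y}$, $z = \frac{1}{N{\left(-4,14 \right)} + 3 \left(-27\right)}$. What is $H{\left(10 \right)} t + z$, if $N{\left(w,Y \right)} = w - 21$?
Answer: $- \frac{24169}{106} \approx -228.01$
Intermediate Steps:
$N{\left(w,Y \right)} = -21 + w$
$z = - \frac{1}{106}$ ($z = \frac{1}{\left(-21 - 4\right) + 3 \left(-27\right)} = \frac{1}{-25 - 81} = \frac{1}{-106} = - \frac{1}{106} \approx -0.009434$)
$H{\left(y \right)} = 1$
$t = -228$
$H{\left(10 \right)} t + z = 1 \left(-228\right) - \frac{1}{106} = -228 - \frac{1}{106} = - \frac{24169}{106}$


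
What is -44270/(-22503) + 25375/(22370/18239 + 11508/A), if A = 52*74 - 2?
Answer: 2226005795859605/369961111572 ≈ 6016.9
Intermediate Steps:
A = 3846 (A = 3848 - 2 = 3846)
-44270/(-22503) + 25375/(22370/18239 + 11508/A) = -44270/(-22503) + 25375/(22370/18239 + 11508/3846) = -44270*(-1/22503) + 25375/(22370*(1/18239) + 11508*(1/3846)) = 44270/22503 + 25375/(22370/18239 + 1918/641) = 44270/22503 + 25375/(49321572/11691199) = 44270/22503 + 25375*(11691199/49321572) = 44270/22503 + 296664174625/49321572 = 2226005795859605/369961111572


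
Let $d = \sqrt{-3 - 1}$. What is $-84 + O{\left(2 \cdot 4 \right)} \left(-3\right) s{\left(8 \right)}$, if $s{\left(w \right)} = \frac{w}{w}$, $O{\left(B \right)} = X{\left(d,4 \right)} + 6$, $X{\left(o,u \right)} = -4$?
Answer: $-90$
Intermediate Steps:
$d = 2 i$ ($d = \sqrt{-4} = 2 i \approx 2.0 i$)
$O{\left(B \right)} = 2$ ($O{\left(B \right)} = -4 + 6 = 2$)
$s{\left(w \right)} = 1$
$-84 + O{\left(2 \cdot 4 \right)} \left(-3\right) s{\left(8 \right)} = -84 + 2 \left(-3\right) 1 = -84 - 6 = -90$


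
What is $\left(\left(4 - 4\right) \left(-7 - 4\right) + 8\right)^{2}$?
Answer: $64$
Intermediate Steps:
$\left(\left(4 - 4\right) \left(-7 - 4\right) + 8\right)^{2} = \left(0 \left(-11\right) + 8\right)^{2} = \left(0 + 8\right)^{2} = 8^{2} = 64$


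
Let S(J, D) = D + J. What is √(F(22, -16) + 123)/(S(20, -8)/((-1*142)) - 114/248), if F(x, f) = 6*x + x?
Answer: -8804*√277/4791 ≈ -30.584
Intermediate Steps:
F(x, f) = 7*x
√(F(22, -16) + 123)/(S(20, -8)/((-1*142)) - 114/248) = √(7*22 + 123)/((-8 + 20)/((-1*142)) - 114/248) = √(154 + 123)/(12/(-142) - 114*1/248) = √277/(12*(-1/142) - 57/124) = √277/(-6/71 - 57/124) = √277/(-4791/8804) = √277*(-8804/4791) = -8804*√277/4791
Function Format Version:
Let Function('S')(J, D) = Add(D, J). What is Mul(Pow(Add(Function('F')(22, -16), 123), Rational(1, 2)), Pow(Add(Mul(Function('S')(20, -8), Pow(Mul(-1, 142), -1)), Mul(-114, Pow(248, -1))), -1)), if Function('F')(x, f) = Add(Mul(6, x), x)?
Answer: Mul(Rational(-8804, 4791), Pow(277, Rational(1, 2))) ≈ -30.584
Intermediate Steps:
Function('F')(x, f) = Mul(7, x)
Mul(Pow(Add(Function('F')(22, -16), 123), Rational(1, 2)), Pow(Add(Mul(Function('S')(20, -8), Pow(Mul(-1, 142), -1)), Mul(-114, Pow(248, -1))), -1)) = Mul(Pow(Add(Mul(7, 22), 123), Rational(1, 2)), Pow(Add(Mul(Add(-8, 20), Pow(Mul(-1, 142), -1)), Mul(-114, Pow(248, -1))), -1)) = Mul(Pow(Add(154, 123), Rational(1, 2)), Pow(Add(Mul(12, Pow(-142, -1)), Mul(-114, Rational(1, 248))), -1)) = Mul(Pow(277, Rational(1, 2)), Pow(Add(Mul(12, Rational(-1, 142)), Rational(-57, 124)), -1)) = Mul(Pow(277, Rational(1, 2)), Pow(Add(Rational(-6, 71), Rational(-57, 124)), -1)) = Mul(Pow(277, Rational(1, 2)), Pow(Rational(-4791, 8804), -1)) = Mul(Pow(277, Rational(1, 2)), Rational(-8804, 4791)) = Mul(Rational(-8804, 4791), Pow(277, Rational(1, 2)))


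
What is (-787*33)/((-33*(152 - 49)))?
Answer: 787/103 ≈ 7.6408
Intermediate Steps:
(-787*33)/((-33*(152 - 49))) = -25971/((-33*103)) = -25971/(-3399) = -25971*(-1/3399) = 787/103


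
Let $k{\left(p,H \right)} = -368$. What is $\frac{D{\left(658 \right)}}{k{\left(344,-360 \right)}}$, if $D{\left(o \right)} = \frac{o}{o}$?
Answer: $- \frac{1}{368} \approx -0.0027174$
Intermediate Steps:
$D{\left(o \right)} = 1$
$\frac{D{\left(658 \right)}}{k{\left(344,-360 \right)}} = 1 \frac{1}{-368} = 1 \left(- \frac{1}{368}\right) = - \frac{1}{368}$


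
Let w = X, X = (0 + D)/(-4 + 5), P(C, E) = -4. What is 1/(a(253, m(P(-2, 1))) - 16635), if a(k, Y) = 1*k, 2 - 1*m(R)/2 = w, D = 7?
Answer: -1/16382 ≈ -6.1043e-5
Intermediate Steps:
X = 7 (X = (0 + 7)/(-4 + 5) = 7/1 = 7*1 = 7)
w = 7
m(R) = -10 (m(R) = 4 - 2*7 = 4 - 14 = -10)
a(k, Y) = k
1/(a(253, m(P(-2, 1))) - 16635) = 1/(253 - 16635) = 1/(-16382) = -1/16382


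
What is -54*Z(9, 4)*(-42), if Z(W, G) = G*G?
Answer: 36288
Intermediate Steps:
Z(W, G) = G**2
-54*Z(9, 4)*(-42) = -54*4**2*(-42) = -54*16*(-42) = -864*(-42) = 36288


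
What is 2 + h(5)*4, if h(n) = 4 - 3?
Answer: 6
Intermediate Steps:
h(n) = 1
2 + h(5)*4 = 2 + 1*4 = 2 + 4 = 6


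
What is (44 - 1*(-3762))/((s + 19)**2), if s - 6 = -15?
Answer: 1903/50 ≈ 38.060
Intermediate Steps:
s = -9 (s = 6 - 15 = -9)
(44 - 1*(-3762))/((s + 19)**2) = (44 - 1*(-3762))/((-9 + 19)**2) = (44 + 3762)/(10**2) = 3806/100 = 3806*(1/100) = 1903/50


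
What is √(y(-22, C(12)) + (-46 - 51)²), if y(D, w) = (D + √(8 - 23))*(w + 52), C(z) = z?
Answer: √(8001 + 64*I*√15) ≈ 89.459 + 1.385*I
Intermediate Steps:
y(D, w) = (52 + w)*(D + I*√15) (y(D, w) = (D + √(-15))*(52 + w) = (D + I*√15)*(52 + w) = (52 + w)*(D + I*√15))
√(y(-22, C(12)) + (-46 - 51)²) = √((52*(-22) - 22*12 + 52*I*√15 + I*12*√15) + (-46 - 51)²) = √((-1144 - 264 + 52*I*√15 + 12*I*√15) + (-97)²) = √((-1408 + 64*I*√15) + 9409) = √(8001 + 64*I*√15)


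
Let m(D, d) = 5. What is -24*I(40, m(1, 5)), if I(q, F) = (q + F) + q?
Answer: -2040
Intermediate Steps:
I(q, F) = F + 2*q (I(q, F) = (F + q) + q = F + 2*q)
-24*I(40, m(1, 5)) = -24*(5 + 2*40) = -24*(5 + 80) = -24*85 = -2040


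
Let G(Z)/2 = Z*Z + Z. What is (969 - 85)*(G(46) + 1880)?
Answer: 5484336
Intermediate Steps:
G(Z) = 2*Z + 2*Z**2 (G(Z) = 2*(Z*Z + Z) = 2*(Z**2 + Z) = 2*(Z + Z**2) = 2*Z + 2*Z**2)
(969 - 85)*(G(46) + 1880) = (969 - 85)*(2*46*(1 + 46) + 1880) = 884*(2*46*47 + 1880) = 884*(4324 + 1880) = 884*6204 = 5484336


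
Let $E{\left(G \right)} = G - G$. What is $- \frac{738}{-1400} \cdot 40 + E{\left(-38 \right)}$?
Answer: $\frac{738}{35} \approx 21.086$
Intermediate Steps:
$E{\left(G \right)} = 0$
$- \frac{738}{-1400} \cdot 40 + E{\left(-38 \right)} = - \frac{738}{-1400} \cdot 40 + 0 = \left(-738\right) \left(- \frac{1}{1400}\right) 40 + 0 = \frac{369}{700} \cdot 40 + 0 = \frac{738}{35} + 0 = \frac{738}{35}$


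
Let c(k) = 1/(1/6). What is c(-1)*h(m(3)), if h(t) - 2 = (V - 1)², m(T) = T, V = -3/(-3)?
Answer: 12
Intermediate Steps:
V = 1 (V = -3*(-⅓) = 1)
h(t) = 2 (h(t) = 2 + (1 - 1)² = 2 + 0² = 2 + 0 = 2)
c(k) = 6 (c(k) = 1/(⅙) = 6)
c(-1)*h(m(3)) = 6*2 = 12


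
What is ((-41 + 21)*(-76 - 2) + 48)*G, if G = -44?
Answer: -70752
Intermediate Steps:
((-41 + 21)*(-76 - 2) + 48)*G = ((-41 + 21)*(-76 - 2) + 48)*(-44) = (-20*(-78) + 48)*(-44) = (1560 + 48)*(-44) = 1608*(-44) = -70752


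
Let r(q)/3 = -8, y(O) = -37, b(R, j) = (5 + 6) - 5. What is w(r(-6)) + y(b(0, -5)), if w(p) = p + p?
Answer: -85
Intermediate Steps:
b(R, j) = 6 (b(R, j) = 11 - 5 = 6)
r(q) = -24 (r(q) = 3*(-8) = -24)
w(p) = 2*p
w(r(-6)) + y(b(0, -5)) = 2*(-24) - 37 = -48 - 37 = -85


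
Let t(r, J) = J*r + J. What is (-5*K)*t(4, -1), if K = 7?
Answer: 175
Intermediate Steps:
t(r, J) = J + J*r
(-5*K)*t(4, -1) = (-5*7)*(-(1 + 4)) = -(-35)*5 = -35*(-5) = 175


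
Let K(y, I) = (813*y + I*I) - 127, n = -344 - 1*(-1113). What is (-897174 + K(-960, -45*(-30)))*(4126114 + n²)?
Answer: 682708264525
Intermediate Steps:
n = 769 (n = -344 + 1113 = 769)
K(y, I) = -127 + I² + 813*y (K(y, I) = (813*y + I²) - 127 = (I² + 813*y) - 127 = -127 + I² + 813*y)
(-897174 + K(-960, -45*(-30)))*(4126114 + n²) = (-897174 + (-127 + (-45*(-30))² + 813*(-960)))*(4126114 + 769²) = (-897174 + (-127 + 1350² - 780480))*(4126114 + 591361) = (-897174 + (-127 + 1822500 - 780480))*4717475 = (-897174 + 1041893)*4717475 = 144719*4717475 = 682708264525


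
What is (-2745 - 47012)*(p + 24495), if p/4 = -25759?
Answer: 3907964537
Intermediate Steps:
p = -103036 (p = 4*(-25759) = -103036)
(-2745 - 47012)*(p + 24495) = (-2745 - 47012)*(-103036 + 24495) = -49757*(-78541) = 3907964537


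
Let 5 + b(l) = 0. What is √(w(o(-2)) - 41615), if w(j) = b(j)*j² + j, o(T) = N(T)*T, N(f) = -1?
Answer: I*√41633 ≈ 204.04*I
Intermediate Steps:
b(l) = -5 (b(l) = -5 + 0 = -5)
o(T) = -T
w(j) = j - 5*j² (w(j) = -5*j² + j = j - 5*j²)
√(w(o(-2)) - 41615) = √((-1*(-2))*(1 - (-5)*(-2)) - 41615) = √(2*(1 - 5*2) - 41615) = √(2*(1 - 10) - 41615) = √(2*(-9) - 41615) = √(-18 - 41615) = √(-41633) = I*√41633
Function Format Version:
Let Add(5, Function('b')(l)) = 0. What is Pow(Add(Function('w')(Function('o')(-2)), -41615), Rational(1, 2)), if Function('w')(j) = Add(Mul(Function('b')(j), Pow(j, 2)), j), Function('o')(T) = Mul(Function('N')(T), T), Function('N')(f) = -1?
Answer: Mul(I, Pow(41633, Rational(1, 2))) ≈ Mul(204.04, I)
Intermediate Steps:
Function('b')(l) = -5 (Function('b')(l) = Add(-5, 0) = -5)
Function('o')(T) = Mul(-1, T)
Function('w')(j) = Add(j, Mul(-5, Pow(j, 2))) (Function('w')(j) = Add(Mul(-5, Pow(j, 2)), j) = Add(j, Mul(-5, Pow(j, 2))))
Pow(Add(Function('w')(Function('o')(-2)), -41615), Rational(1, 2)) = Pow(Add(Mul(Mul(-1, -2), Add(1, Mul(-5, Mul(-1, -2)))), -41615), Rational(1, 2)) = Pow(Add(Mul(2, Add(1, Mul(-5, 2))), -41615), Rational(1, 2)) = Pow(Add(Mul(2, Add(1, -10)), -41615), Rational(1, 2)) = Pow(Add(Mul(2, -9), -41615), Rational(1, 2)) = Pow(Add(-18, -41615), Rational(1, 2)) = Pow(-41633, Rational(1, 2)) = Mul(I, Pow(41633, Rational(1, 2)))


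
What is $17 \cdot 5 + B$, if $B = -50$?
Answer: $35$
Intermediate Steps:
$17 \cdot 5 + B = 17 \cdot 5 - 50 = 85 - 50 = 35$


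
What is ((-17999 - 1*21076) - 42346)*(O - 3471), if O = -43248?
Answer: 3803907699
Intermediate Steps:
((-17999 - 1*21076) - 42346)*(O - 3471) = ((-17999 - 1*21076) - 42346)*(-43248 - 3471) = ((-17999 - 21076) - 42346)*(-46719) = (-39075 - 42346)*(-46719) = -81421*(-46719) = 3803907699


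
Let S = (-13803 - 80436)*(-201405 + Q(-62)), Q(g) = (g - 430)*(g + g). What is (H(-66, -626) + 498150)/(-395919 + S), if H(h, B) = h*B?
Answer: 89911/2205079494 ≈ 4.0774e-5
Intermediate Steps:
H(h, B) = B*h
Q(g) = 2*g*(-430 + g) (Q(g) = (-430 + g)*(2*g) = 2*g*(-430 + g))
S = 13230872883 (S = (-13803 - 80436)*(-201405 + 2*(-62)*(-430 - 62)) = -94239*(-201405 + 2*(-62)*(-492)) = -94239*(-201405 + 61008) = -94239*(-140397) = 13230872883)
(H(-66, -626) + 498150)/(-395919 + S) = (-626*(-66) + 498150)/(-395919 + 13230872883) = (41316 + 498150)/13230476964 = 539466*(1/13230476964) = 89911/2205079494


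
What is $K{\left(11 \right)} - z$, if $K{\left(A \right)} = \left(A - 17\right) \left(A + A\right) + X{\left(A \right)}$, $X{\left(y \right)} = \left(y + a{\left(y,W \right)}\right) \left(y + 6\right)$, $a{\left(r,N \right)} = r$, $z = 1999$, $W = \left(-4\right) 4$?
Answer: $-1757$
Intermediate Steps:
$W = -16$
$X{\left(y \right)} = 2 y \left(6 + y\right)$ ($X{\left(y \right)} = \left(y + y\right) \left(y + 6\right) = 2 y \left(6 + y\right)$)
$K{\left(A \right)} = 2 A \left(-17 + A\right) + 2 A \left(6 + A\right)$ ($K{\left(A \right)} = \left(A - 17\right) \left(A + A\right) + 2 A \left(6 + A\right) = \left(-17 + A\right) 2 A + 2 A \left(6 + A\right) = 2 A \left(-17 + A\right) + 2 A \left(6 + A\right)$)
$K{\left(11 \right)} - z = 2 \cdot 11 \left(-11 + 2 \cdot 11\right) - 1999 = 2 \cdot 11 \left(-11 + 22\right) - 1999 = 2 \cdot 11 \cdot 11 - 1999 = 242 - 1999 = -1757$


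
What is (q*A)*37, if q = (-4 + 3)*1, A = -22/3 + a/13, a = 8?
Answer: 9694/39 ≈ 248.56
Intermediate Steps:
A = -262/39 (A = -22/3 + 8/13 = -262/39 ≈ -6.7179)
q = -1 (q = -1*1 = -1)
(q*A)*37 = -1*(-262/39)*37 = (262/39)*37 = 9694/39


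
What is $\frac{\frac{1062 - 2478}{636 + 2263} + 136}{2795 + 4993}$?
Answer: $\frac{98212}{5644353} \approx 0.0174$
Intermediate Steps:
$\frac{\frac{1062 - 2478}{636 + 2263} + 136}{2795 + 4993} = \frac{- \frac{1416}{2899} + 136}{7788} = \left(\left(-1416\right) \frac{1}{2899} + 136\right) \frac{1}{7788} = \left(- \frac{1416}{2899} + 136\right) \frac{1}{7788} = \frac{392848}{2899} \cdot \frac{1}{7788} = \frac{98212}{5644353}$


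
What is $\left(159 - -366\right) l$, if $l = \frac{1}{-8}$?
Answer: $- \frac{525}{8} \approx -65.625$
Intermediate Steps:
$l = - \frac{1}{8} \approx -0.125$
$\left(159 - -366\right) l = \left(159 - -366\right) \left(- \frac{1}{8}\right) = \left(159 + 366\right) \left(- \frac{1}{8}\right) = 525 \left(- \frac{1}{8}\right) = - \frac{525}{8}$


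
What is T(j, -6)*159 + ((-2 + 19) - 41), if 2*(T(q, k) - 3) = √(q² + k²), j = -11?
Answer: 453 + 159*√157/2 ≈ 1449.1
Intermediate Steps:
T(q, k) = 3 + √(k² + q²)/2 (T(q, k) = 3 + √(q² + k²)/2 = 3 + √(k² + q²)/2)
T(j, -6)*159 + ((-2 + 19) - 41) = (3 + √((-6)² + (-11)²)/2)*159 + ((-2 + 19) - 41) = (3 + √(36 + 121)/2)*159 + (17 - 41) = (3 + √157/2)*159 - 24 = (477 + 159*√157/2) - 24 = 453 + 159*√157/2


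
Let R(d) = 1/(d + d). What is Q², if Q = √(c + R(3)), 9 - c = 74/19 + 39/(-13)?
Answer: 943/114 ≈ 8.2719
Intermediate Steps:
c = 154/19 (c = 9 - (74/19 + 39/(-13)) = 9 - (74*(1/19) + 39*(-1/13)) = 9 - (74/19 - 3) = 9 - 1*17/19 = 9 - 17/19 = 154/19 ≈ 8.1053)
R(d) = 1/(2*d)
Q = √107502/114 (Q = √(154/19 + (½)/3) = √(154/19 + (½)*(⅓)) = √(154/19 + ⅙) = √(943/114) = √107502/114 ≈ 2.8761)
Q² = (√107502/114)² = 943/114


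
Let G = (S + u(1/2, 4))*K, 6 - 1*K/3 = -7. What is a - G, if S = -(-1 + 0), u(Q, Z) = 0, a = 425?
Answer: 386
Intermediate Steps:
K = 39 (K = 18 - 3*(-7) = 18 + 21 = 39)
S = 1 (S = -1*(-1) = 1)
G = 39 (G = (1 + 0)*39 = 1*39 = 39)
a - G = 425 - 1*39 = 425 - 39 = 386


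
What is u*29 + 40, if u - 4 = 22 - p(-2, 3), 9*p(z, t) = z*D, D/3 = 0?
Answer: 794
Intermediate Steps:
D = 0 (D = 3*0 = 0)
p(z, t) = 0 (p(z, t) = (z*0)/9 = (⅑)*0 = 0)
u = 26 (u = 4 + (22 - 1*0) = 4 + (22 + 0) = 4 + 22 = 26)
u*29 + 40 = 26*29 + 40 = 754 + 40 = 794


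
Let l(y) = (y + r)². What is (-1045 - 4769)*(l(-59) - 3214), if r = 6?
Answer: 2354670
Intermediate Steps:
l(y) = (6 + y)² (l(y) = (y + 6)² = (6 + y)²)
(-1045 - 4769)*(l(-59) - 3214) = (-1045 - 4769)*((6 - 59)² - 3214) = -5814*((-53)² - 3214) = -5814*(2809 - 3214) = -5814*(-405) = 2354670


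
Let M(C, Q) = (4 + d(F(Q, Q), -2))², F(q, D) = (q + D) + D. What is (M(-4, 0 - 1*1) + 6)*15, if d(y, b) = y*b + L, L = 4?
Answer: 3030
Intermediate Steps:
F(q, D) = q + 2*D (F(q, D) = (D + q) + D = q + 2*D)
d(y, b) = 4 + b*y (d(y, b) = y*b + 4 = b*y + 4 = 4 + b*y)
M(C, Q) = (8 - 6*Q)² (M(C, Q) = (4 + (4 - 2*(Q + 2*Q)))² = (4 + (4 - 6*Q))² = (8 - 6*Q)²)
(M(-4, 0 - 1*1) + 6)*15 = (4*(-4 + 3*(0 - 1*1))² + 6)*15 = (4*(-4 + 3*(0 - 1))² + 6)*15 = (4*(-4 + 3*(-1))² + 6)*15 = (4*(-4 - 3)² + 6)*15 = (4*(-7)² + 6)*15 = (4*49 + 6)*15 = (196 + 6)*15 = 202*15 = 3030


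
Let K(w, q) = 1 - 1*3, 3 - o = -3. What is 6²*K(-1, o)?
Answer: -72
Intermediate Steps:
o = 6 (o = 3 - 1*(-3) = 3 + 3 = 6)
K(w, q) = -2 (K(w, q) = 1 - 3 = -2)
6²*K(-1, o) = 6²*(-2) = 36*(-2) = -72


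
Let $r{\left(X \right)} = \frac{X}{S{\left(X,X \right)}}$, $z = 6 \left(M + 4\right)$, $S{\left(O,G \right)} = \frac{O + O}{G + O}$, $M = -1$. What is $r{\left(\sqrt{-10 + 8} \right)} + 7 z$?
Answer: $126 + i \sqrt{2} \approx 126.0 + 1.4142 i$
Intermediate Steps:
$S{\left(O,G \right)} = \frac{2 O}{G + O}$
$z = 18$ ($z = 6 \left(-1 + 4\right) = 6 \cdot 3 = 18$)
$r{\left(X \right)} = X$ ($r{\left(X \right)} = \frac{X}{2 X \frac{1}{X + X}} = \frac{X}{2 X \frac{1}{2 X}} = \frac{X}{1} = X 1 = X$)
$r{\left(\sqrt{-10 + 8} \right)} + 7 z = \sqrt{-10 + 8} + 7 \cdot 18 = \sqrt{-2} + 126 = i \sqrt{2} + 126 = 126 + i \sqrt{2}$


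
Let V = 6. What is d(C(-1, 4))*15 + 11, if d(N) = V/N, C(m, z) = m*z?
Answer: -23/2 ≈ -11.500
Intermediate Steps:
d(N) = 6/N
d(C(-1, 4))*15 + 11 = (6/((-1*4)))*15 + 11 = (6/(-4))*15 + 11 = (6*(-1/4))*15 + 11 = -3/2*15 + 11 = -45/2 + 11 = -23/2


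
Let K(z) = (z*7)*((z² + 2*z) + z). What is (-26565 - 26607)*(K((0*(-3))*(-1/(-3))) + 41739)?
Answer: -2219346108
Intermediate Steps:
K(z) = 7*z*(z² + 3*z) (K(z) = (7*z)*(z² + 3*z) = 7*z*(z² + 3*z))
(-26565 - 26607)*(K((0*(-3))*(-1/(-3))) + 41739) = (-26565 - 26607)*(7*((0*(-3))*(-1/(-3)))²*(3 + (0*(-3))*(-1/(-3))) + 41739) = -53172*(7*(0*(-1*(-⅓)))²*(3 + 0*(-1*(-⅓))) + 41739) = -53172*(7*(0*(⅓))²*(3 + 0*(⅓)) + 41739) = -53172*(7*0²*(3 + 0) + 41739) = -53172*(7*0*3 + 41739) = -53172*(0 + 41739) = -53172*41739 = -2219346108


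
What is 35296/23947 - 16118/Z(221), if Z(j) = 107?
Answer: -382201074/2562329 ≈ -149.16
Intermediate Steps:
35296/23947 - 16118/Z(221) = 35296/23947 - 16118/107 = -382201074/2562329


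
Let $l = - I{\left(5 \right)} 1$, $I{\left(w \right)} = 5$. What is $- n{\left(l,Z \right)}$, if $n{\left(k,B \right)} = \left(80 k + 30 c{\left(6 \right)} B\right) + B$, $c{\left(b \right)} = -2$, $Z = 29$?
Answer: $2111$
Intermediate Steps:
$l = -5$ ($l = \left(-1\right) 5 \cdot 1 = \left(-5\right) 1 = -5$)
$n{\left(k,B \right)} = - 59 B + 80 k$ ($n{\left(k,B \right)} = \left(80 k + 30 \left(-2\right) B\right) + B = \left(80 k - 60 B\right) + B = \left(- 60 B + 80 k\right) + B = - 59 B + 80 k$)
$- n{\left(l,Z \right)} = - (\left(-59\right) 29 + 80 \left(-5\right)) = - (-1711 - 400) = \left(-1\right) \left(-2111\right) = 2111$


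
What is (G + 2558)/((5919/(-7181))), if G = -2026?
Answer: -3820292/5919 ≈ -645.43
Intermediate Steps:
(G + 2558)/((5919/(-7181))) = (-2026 + 2558)/((5919/(-7181))) = 532/((5919*(-1/7181))) = 532/(-5919/7181) = 532*(-7181/5919) = -3820292/5919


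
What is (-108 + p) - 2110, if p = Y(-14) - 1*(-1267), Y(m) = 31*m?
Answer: -1385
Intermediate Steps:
p = 833 (p = 31*(-14) - 1*(-1267) = -434 + 1267 = 833)
(-108 + p) - 2110 = (-108 + 833) - 2110 = 725 - 2110 = -1385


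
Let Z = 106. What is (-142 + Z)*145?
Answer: -5220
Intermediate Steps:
(-142 + Z)*145 = (-142 + 106)*145 = -36*145 = -5220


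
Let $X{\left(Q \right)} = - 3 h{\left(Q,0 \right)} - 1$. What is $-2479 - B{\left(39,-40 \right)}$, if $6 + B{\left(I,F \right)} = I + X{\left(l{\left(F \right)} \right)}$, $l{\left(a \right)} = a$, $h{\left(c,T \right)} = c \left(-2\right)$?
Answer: $-2271$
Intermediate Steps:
$h{\left(c,T \right)} = - 2 c$
$X{\left(Q \right)} = -1 + 6 Q$ ($X{\left(Q \right)} = - 3 \left(- 2 Q\right) - 1 = 6 Q - 1 = -1 + 6 Q$)
$B{\left(I,F \right)} = -7 + I + 6 F$ ($B{\left(I,F \right)} = -6 + \left(I + \left(-1 + 6 F\right)\right) = -6 + \left(-1 + I + 6 F\right) = -7 + I + 6 F$)
$-2479 - B{\left(39,-40 \right)} = -2479 - \left(-7 + 39 + 6 \left(-40\right)\right) = -2479 - \left(-7 + 39 - 240\right) = -2479 - -208 = -2479 + 208 = -2271$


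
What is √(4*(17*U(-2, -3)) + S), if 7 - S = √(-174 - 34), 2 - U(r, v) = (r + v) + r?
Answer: √(619 - 4*I*√13) ≈ 24.881 - 0.2898*I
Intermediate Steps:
U(r, v) = 2 - v - 2*r (U(r, v) = 2 - ((r + v) + r) = 2 - (v + 2*r) = 2 + (-v - 2*r) = 2 - v - 2*r)
S = 7 - 4*I*√13 (S = 7 - √(-174 - 34) = 7 - √(-208) = 7 - 4*I*√13 ≈ 7.0 - 14.422*I)
√(4*(17*U(-2, -3)) + S) = √(4*(17*(2 - 1*(-3) - 2*(-2))) + (7 - 4*I*√13)) = √(4*(17*(2 + 3 + 4)) + (7 - 4*I*√13)) = √(4*(17*9) + (7 - 4*I*√13)) = √(4*153 + (7 - 4*I*√13)) = √(612 + (7 - 4*I*√13)) = √(619 - 4*I*√13)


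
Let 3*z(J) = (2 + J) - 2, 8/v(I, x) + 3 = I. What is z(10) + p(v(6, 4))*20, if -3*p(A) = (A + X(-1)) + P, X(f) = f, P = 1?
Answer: -130/9 ≈ -14.444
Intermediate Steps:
v(I, x) = 8/(-3 + I)
p(A) = -A/3 (p(A) = -((A - 1) + 1)/3 = -((-1 + A) + 1)/3 = -A/3)
z(J) = J/3 (z(J) = ((2 + J) - 2)/3 = J/3)
z(10) + p(v(6, 4))*20 = (⅓)*10 - 8/(3*(-3 + 6))*20 = 10/3 - 8/(3*3)*20 = 10/3 - ⅓*8/3*20 = 10/3 - 8/9*20 = 10/3 - 160/9 = -130/9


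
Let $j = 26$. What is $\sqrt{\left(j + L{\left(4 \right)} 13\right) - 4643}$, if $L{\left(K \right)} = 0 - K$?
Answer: $i \sqrt{4669} \approx 68.33 i$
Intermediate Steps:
$L{\left(K \right)} = - K$
$\sqrt{\left(j + L{\left(4 \right)} 13\right) - 4643} = \sqrt{\left(26 + \left(-1\right) 4 \cdot 13\right) - 4643} = \sqrt{\left(26 - 52\right) - 4643} = \sqrt{-26 - 4643} = \sqrt{-4669} = i \sqrt{4669}$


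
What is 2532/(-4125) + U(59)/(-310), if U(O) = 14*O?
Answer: -139739/42625 ≈ -3.2783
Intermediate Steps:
2532/(-4125) + U(59)/(-310) = 2532/(-4125) + (14*59)/(-310) = 2532*(-1/4125) + 826*(-1/310) = -844/1375 - 413/155 = -139739/42625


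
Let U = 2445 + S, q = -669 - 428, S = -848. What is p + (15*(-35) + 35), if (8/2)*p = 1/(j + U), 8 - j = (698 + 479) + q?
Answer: -2988999/6100 ≈ -490.00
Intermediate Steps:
q = -1097
j = -72 (j = 8 - ((698 + 479) - 1097) = 8 - (1177 - 1097) = 8 - 1*80 = 8 - 80 = -72)
U = 1597 (U = 2445 - 848 = 1597)
p = 1/6100 (p = 1/(4*(-72 + 1597)) = (¼)/1525 = (¼)*(1/1525) = 1/6100 ≈ 0.00016393)
p + (15*(-35) + 35) = 1/6100 + (15*(-35) + 35) = 1/6100 + (-525 + 35) = 1/6100 - 490 = -2988999/6100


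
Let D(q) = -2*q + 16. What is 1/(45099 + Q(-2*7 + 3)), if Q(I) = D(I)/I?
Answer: 11/496051 ≈ 2.2175e-5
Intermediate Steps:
D(q) = 16 - 2*q
Q(I) = (16 - 2*I)/I
1/(45099 + Q(-2*7 + 3)) = 1/(45099 + (-2 + 16/(-2*7 + 3))) = 1/(45099 + (-2 + 16/(-14 + 3))) = 1/(45099 + (-2 + 16/(-11))) = 1/(45099 + (-2 + 16*(-1/11))) = 1/(45099 + (-2 - 16/11)) = 1/(45099 - 38/11) = 1/(496051/11) = 11/496051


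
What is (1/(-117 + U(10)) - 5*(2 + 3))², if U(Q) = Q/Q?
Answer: 8415801/13456 ≈ 625.43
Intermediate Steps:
U(Q) = 1
(1/(-117 + U(10)) - 5*(2 + 3))² = (1/(-117 + 1) - 5*(2 + 3))² = (1/(-116) - 5*5)² = (-1/116 - 25)² = (-2901/116)² = 8415801/13456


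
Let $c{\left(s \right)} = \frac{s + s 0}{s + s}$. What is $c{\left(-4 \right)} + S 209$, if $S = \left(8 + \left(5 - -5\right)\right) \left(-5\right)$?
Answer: $- \frac{37619}{2} \approx -18810.0$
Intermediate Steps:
$S = -90$ ($S = \left(8 + \left(5 + 5\right)\right) \left(-5\right) = \left(8 + 10\right) \left(-5\right) = 18 \left(-5\right) = -90$)
$c{\left(s \right)} = \frac{1}{2}$ ($c{\left(s \right)} = \frac{s + 0}{2 s} = s \frac{1}{2 s} = \frac{1}{2}$)
$c{\left(-4 \right)} + S 209 = \frac{1}{2} - 18810 = - \frac{37619}{2}$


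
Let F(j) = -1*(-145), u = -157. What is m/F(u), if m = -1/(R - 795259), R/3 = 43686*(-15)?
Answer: 1/400363705 ≈ 2.4977e-9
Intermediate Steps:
F(j) = 145
R = -1965870 (R = 3*(43686*(-15)) = 3*(-655290) = -1965870)
m = 1/2761129 (m = -1/(-1965870 - 795259) = -1/(-2761129) = -1*(-1/2761129) = 1/2761129 ≈ 3.6217e-7)
m/F(u) = (1/2761129)/145 = (1/2761129)*(1/145) = 1/400363705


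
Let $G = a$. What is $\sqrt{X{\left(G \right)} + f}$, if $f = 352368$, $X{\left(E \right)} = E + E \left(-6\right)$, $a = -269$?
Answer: $\sqrt{353713} \approx 594.74$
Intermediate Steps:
$G = -269$
$X{\left(E \right)} = - 5 E$ ($X{\left(E \right)} = E - 6 E = - 5 E$)
$\sqrt{X{\left(G \right)} + f} = \sqrt{\left(-5\right) \left(-269\right) + 352368} = \sqrt{1345 + 352368} = \sqrt{353713}$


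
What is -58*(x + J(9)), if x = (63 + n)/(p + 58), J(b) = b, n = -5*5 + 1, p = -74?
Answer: -3045/8 ≈ -380.63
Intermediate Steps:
n = -24 (n = -25 + 1 = -24)
x = -39/16 (x = (63 - 24)/(-74 + 58) = 39/(-16) = 39*(-1/16) = -39/16 ≈ -2.4375)
-58*(x + J(9)) = -58*(-39/16 + 9) = -58*105/16 = -3045/8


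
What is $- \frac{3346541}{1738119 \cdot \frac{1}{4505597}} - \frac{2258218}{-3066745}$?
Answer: $- \frac{337524696889123379}{38907793815} \approx -8.675 \cdot 10^{6}$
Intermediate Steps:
$- \frac{3346541}{1738119 \cdot \frac{1}{4505597}} - \frac{2258218}{-3066745} = - \frac{3346541}{1738119 \cdot \frac{1}{4505597}} - - \frac{2258218}{3066745} = - \frac{3346541}{\frac{1738119}{4505597}} + \frac{2258218}{3066745} = \left(-3346541\right) \frac{4505597}{1738119} + \frac{2258218}{3066745} = - \frac{15078165089977}{1738119} + \frac{2258218}{3066745} = - \frac{337524696889123379}{38907793815}$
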